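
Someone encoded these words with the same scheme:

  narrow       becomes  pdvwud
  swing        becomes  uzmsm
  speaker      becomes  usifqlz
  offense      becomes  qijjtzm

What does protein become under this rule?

Each letter shifts forward by (position + 2), i.e. 2, 3, 4, … — the shift grows by one for each successive letter.
For protein: p+2=r, r+3=u, o+4=s, t+5=y, e+6=k, i+7=p, n+8=v.

rusykpv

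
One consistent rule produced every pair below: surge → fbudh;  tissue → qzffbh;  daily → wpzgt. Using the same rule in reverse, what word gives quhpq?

s(18)→f(5) and u(20)→b(1) fit y≡11x+15 (mod 26); the inverse of 11 mod 26 is 19. Each letter's alphabet position (a=0..z=25) is mapped through 11·x+15 mod 26 — an affine cipher.
Reversing it on quhpq: q(16)→19·(16−15)≡19=t; u(20)→19·(20−15)≡17=r; h(7)→19·(7−15)≡4=e; p(15)→19·(15−15)≡0=a; q(16)→19·(16−15)≡19=t (all mod 26).

treat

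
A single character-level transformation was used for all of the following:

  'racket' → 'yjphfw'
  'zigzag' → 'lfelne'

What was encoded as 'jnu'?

Read the word backwards and shift each letter +5.
Reversing it on jnu: shift back: j−5=e, n−5=i, u−5=p → eip; then reverse → pie.

pie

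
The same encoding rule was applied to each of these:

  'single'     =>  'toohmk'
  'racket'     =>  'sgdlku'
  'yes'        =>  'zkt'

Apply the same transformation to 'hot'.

Two shifts are in play — +6 for a/e/i/o/u, +1 for every other letter.
On hot: h(cons)+1=i, o(vowel)+6=u, t(cons)+1=u.

iuu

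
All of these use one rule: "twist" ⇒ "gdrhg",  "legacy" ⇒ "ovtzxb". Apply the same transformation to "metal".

nvgzo

Each pair mirrors across the alphabet (t↔g, w↔d, i↔r): positions sum to 25. This is the alphabet-reversal cipher (Atbash): a becomes z, b becomes y, etc.
On metal: m↔n, e↔v, t↔g, a↔z, l↔o.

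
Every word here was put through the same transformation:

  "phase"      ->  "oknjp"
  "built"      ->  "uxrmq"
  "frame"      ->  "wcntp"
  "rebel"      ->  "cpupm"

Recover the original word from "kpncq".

heart

p(15)→o(14) and h(7)→k(10) fit y≡7x+13 (mod 26); the inverse of 7 mod 26 is 15. Treating letters as 0–25, the rule is x ↦ 7x + 13 (mod 26).
Decoding kpncq: k(10)→15·(10−13)≡7=h; p(15)→15·(15−13)≡4=e; n(13)→15·(13−13)≡0=a; c(2)→15·(2−13)≡17=r; q(16)→15·(16−13)≡19=t (all mod 26).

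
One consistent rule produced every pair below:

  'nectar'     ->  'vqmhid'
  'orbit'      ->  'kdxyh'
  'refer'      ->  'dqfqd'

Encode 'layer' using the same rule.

Each letter's alphabet position (a=0..z=25) is mapped through 15·x+8 mod 26 — an affine cipher.
For layer: l(11)→15·11+8≡17=r; a(0)→15·0+8≡8=i; y(24)→15·24+8≡4=e; e(4)→15·4+8≡16=q; r(17)→15·17+8≡3=d (all mod 26).

rieqd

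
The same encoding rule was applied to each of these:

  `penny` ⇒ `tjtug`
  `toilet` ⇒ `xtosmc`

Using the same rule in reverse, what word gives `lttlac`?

In penny: p→t is +4, e→j is +5, n→t is +6, n→u is +7 — the shift increases by 1 each position. The shift increases by 1 at each position, starting from +4: 4, 5, 6, ….
Undoing it on lttlac: l−4=h, t−5=o, t−6=n, l−7=e, a−8=s, c−9=t.

honest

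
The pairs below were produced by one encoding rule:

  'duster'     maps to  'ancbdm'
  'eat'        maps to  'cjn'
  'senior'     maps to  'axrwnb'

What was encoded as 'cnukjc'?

The output letters match the input read backwards, each shifted +9: duster reversed is retsud. The word is reversed, then every letter is shifted forward by 9.
Undoing it on cnukjc: shift back: c−9=t, n−9=e, u−9=l, k−9=b, j−9=a, c−9=t → telbat; then reverse → tablet.

tablet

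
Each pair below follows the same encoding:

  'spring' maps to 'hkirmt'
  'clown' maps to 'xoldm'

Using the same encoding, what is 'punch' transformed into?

kfmxs

Each pair mirrors across the alphabet (s↔h, p↔k, r↔i): positions sum to 25. Letters are reflected about the middle of the alphabet (position → 25−position): Atbash.
On punch: p↔k, u↔f, n↔m, c↔x, h↔s.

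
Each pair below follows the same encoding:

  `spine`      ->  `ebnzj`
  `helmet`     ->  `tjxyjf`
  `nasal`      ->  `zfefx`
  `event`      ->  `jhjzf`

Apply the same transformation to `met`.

yjf

The rule splits by letter class: vowels +5, consonants +12.
Applying it to met: m(cons)+12=y, e(vowel)+5=j, t(cons)+12=f.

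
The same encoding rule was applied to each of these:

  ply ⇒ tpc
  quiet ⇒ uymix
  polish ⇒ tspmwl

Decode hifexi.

debate

Each letter is shifted forward by 4 in the alphabet (a Caesar shift of +4).
Decoding hifexi: h−4=d, i−4=e, f−4=b, e−4=a, x−4=t, i−4=e.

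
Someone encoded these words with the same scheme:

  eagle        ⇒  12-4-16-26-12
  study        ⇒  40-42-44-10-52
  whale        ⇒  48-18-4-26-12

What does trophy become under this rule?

42-38-32-34-18-52

e(#5)→12 and a(#1)→4: differences scale by 2, so n = 2·pos + 2. With a=1..z=26, the number is 2·pos + 2.
On trophy: t=20→42, r=18→38, o=15→32, p=16→34, h=8→18, y=25→52.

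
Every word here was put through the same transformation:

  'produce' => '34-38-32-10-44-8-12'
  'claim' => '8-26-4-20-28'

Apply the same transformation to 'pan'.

With a=1..z=26, the number is 2·pos + 2.
On pan: p=16→34, a=1→4, n=14→30.

34-4-30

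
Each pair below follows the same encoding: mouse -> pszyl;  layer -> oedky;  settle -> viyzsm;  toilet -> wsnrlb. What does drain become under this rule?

In mouse: m→p is +3, o→s is +4, u→z is +5, s→y is +6 — the shift increases by 1 each position. Letter i (0-indexed) is shifted by i+3, so successive shifts are 3, 4, 5, ….
For drain: d+3=g, r+4=v, a+5=f, i+6=o, n+7=u.

gvfou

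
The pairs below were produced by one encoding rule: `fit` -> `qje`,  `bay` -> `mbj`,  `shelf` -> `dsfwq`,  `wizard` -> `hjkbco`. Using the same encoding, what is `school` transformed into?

dnsppw

Vowels shift forward by 1 and consonants shift forward by 11.
For school: s(cons)+11=d, c(cons)+11=n, h(cons)+11=s, o(vowel)+1=p, o(vowel)+1=p, l(cons)+11=w.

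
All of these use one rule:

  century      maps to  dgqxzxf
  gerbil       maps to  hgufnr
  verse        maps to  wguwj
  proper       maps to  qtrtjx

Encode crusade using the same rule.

In century: c→d is +1, e→g is +2, n→q is +3, t→x is +4 — the shift increases by 1 each position. Letter i (0-indexed) is shifted by i+1, so successive shifts are 1, 2, 3, ….
Applying it to crusade: c+1=d, r+2=t, u+3=x, s+4=w, a+5=f, d+6=j, e+7=l.

dtxwfjl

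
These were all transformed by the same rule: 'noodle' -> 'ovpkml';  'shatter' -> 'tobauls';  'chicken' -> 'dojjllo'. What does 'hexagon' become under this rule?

A repeating key of period 2 is used — shifts +1, +7 over and over.
On hexagon: h+1=i, e+7=l, x+1=y, a+7=h, g+1=h, o+7=v, n+1=o.

ilyhhvo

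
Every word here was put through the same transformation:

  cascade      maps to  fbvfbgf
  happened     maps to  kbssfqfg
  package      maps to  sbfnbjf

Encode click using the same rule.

Vowels shift forward by 1 and consonants shift forward by 3.
Applying it to click: c(cons)+3=f, l(cons)+3=o, i(vowel)+1=j, c(cons)+3=f, k(cons)+3=n.

fojfn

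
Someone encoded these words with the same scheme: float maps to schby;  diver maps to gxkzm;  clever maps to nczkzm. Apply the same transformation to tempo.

yzvah

f(5)→s(18) and l(11)→c(2) fit y≡19x+1 (mod 26); the inverse of 19 mod 26 is 11. Each letter's alphabet position (a=0..z=25) is mapped through 19·x+1 mod 26 — an affine cipher.
On tempo: t(19)→19·19+1≡24=y; e(4)→19·4+1≡25=z; m(12)→19·12+1≡21=v; p(15)→19·15+1≡0=a; o(14)→19·14+1≡7=h (all mod 26).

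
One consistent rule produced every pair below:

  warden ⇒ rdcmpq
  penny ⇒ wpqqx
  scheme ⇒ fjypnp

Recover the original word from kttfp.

Each letter's alphabet position (a=0..z=25) is mapped through 3·x+3 mod 26 — an affine cipher.
Reversing it on kttfp: k(10)→9·(10−3)≡11=l; t(19)→9·(19−3)≡14=o; t(19)→9·(19−3)≡14=o; f(5)→9·(5−3)≡18=s; p(15)→9·(15−3)≡4=e (all mod 26).

loose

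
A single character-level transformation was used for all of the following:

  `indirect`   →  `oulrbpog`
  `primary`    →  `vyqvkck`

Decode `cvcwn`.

In indirect: i→o is +6, n→u is +7, d→l is +8, i→r is +9 — the shift increases by 1 each position. The shift increases by 1 at each position, starting from +6: 6, 7, 8, ….
Decoding cvcwn: c−6=w, v−7=o, c−8=u, w−9=n, n−10=d.

wound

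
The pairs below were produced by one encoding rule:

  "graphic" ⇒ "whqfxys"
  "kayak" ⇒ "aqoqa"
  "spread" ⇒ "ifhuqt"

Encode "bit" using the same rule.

ryj

Compare letters: g→w is +16, r→h is +16, a→q is +16 — a constant shift. This is a Caesar cipher with shift 16.
Applying it to bit: b+16=r, i+16=y, t+16=j.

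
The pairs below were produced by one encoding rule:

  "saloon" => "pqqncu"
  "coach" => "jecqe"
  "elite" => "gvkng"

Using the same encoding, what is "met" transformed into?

vgo

The output letters match the input read backwards, each shifted +2: saloon reversed is noolas. Two steps: reverse the string, then apply a Caesar shift of +2.
On met: reverse → tem; then shift: t+2=v, e+2=g, m+2=o.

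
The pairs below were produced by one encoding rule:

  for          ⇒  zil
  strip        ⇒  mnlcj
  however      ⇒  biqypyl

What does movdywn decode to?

subject

It's a constant shift of +20 (ROT20).
Decoding movdywn: m−20=s, o−20=u, v−20=b, d−20=j, y−20=e, w−20=c, n−20=t.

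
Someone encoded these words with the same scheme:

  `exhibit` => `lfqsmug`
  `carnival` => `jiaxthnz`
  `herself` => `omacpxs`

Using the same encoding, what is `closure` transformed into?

In exhibit: e→l is +7, x→f is +8, h→q is +9, i→s is +10 — the shift increases by 1 each position. Letter i (0-indexed) is shifted by i+7, so successive shifts are 7, 8, 9, ….
On closure: c+7=j, l+8=t, o+9=x, s+10=c, u+11=f, r+12=d, e+13=r.

jtxcfdr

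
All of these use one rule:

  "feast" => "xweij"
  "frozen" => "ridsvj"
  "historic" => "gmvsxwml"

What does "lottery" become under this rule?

cvixxsp

The output letters match the input read backwards, each shifted +4: feast reversed is tsaef. Two steps: reverse the string, then apply a Caesar shift of +4.
For lottery: reverse → yrettol; then shift: y+4=c, r+4=v, e+4=i, t+4=x, t+4=x, o+4=s, l+4=p.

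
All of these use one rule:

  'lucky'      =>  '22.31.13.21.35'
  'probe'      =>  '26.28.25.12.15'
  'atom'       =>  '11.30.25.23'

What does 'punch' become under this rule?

l is letter #12 and maps to 22: an offset of 10. Each letter is replaced by its alphabet position (a=1..z=26) + 10.
On punch: p=16→26, u=21→31, n=14→24, c=3→13, h=8→18.

26.31.24.13.18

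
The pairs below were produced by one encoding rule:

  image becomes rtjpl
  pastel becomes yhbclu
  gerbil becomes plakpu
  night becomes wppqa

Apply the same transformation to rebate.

A repeating key of period 3 is used — shifts +9, +7, +9 over and over.
Applying it to rebate: r+9=a, e+7=l, b+9=k, a+9=j, t+7=a, e+9=n.

alkjan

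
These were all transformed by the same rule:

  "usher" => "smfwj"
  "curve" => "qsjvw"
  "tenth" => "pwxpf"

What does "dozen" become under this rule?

tahwx

This is an affine cipher: with a=0,…,z=25, each position x becomes (3x+10) mod 26.
Applying it to dozen: d(3)→3·3+10≡19=t; o(14)→3·14+10≡0=a; z(25)→3·25+10≡7=h; e(4)→3·4+10≡22=w; n(13)→3·13+10≡23=x (all mod 26).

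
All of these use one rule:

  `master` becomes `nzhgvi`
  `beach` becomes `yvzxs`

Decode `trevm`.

Each pair mirrors across the alphabet (m↔n, a↔z, s↔h): positions sum to 25. Letters are reflected about the middle of the alphabet (position → 25−position): Atbash.
Decoding trevm: t↔g, r↔i, e↔v, v↔e, m↔n.

given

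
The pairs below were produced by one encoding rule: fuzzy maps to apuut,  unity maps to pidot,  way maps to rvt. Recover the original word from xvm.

Every letter moves 21 places later in the alphabet, wrapping around z→a.
Decoding xvm: x−21=c, v−21=a, m−21=r.

car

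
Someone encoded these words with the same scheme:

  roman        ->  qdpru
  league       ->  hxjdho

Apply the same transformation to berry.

buuhe

The word is reversed, then every letter is shifted forward by 3.
On berry: reverse → yrreb; then shift: y+3=b, r+3=u, r+3=u, e+3=h, b+3=e.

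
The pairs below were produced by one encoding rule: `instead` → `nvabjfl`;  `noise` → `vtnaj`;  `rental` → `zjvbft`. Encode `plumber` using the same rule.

The shift depends on letter class: consonant n→v is +8, but vowel i→n is +5. The rule splits by letter class: vowels +5, consonants +8.
For plumber: p(cons)+8=x, l(cons)+8=t, u(vowel)+5=z, m(cons)+8=u, b(cons)+8=j, e(vowel)+5=j, r(cons)+8=z.

xtzujjz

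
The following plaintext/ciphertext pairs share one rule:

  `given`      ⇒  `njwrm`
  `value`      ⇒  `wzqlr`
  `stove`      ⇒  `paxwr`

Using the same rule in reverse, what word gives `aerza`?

Treating letters as 0–25, the rule is x ↦ 11x + 25 (mod 26).
Undoing it on aerza: a(0)→19·(0−25)≡19=t; e(4)→19·(4−25)≡17=r; r(17)→19·(17−25)≡4=e; z(25)→19·(25−25)≡0=a; a(0)→19·(0−25)≡19=t (all mod 26).

treat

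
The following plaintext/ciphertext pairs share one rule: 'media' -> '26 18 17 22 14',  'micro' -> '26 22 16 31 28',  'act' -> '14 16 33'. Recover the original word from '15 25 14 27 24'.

Letters become their 1-based position plus 13 (so a→14, b→15, …).
Reversing it on 15 25 14 27 24: 15→(15−13)÷1=2=b, 25→(25−13)÷1=12=l, 14→(14−13)÷1=1=a, 27→(27−13)÷1=14=n, 24→(24−13)÷1=11=k.

blank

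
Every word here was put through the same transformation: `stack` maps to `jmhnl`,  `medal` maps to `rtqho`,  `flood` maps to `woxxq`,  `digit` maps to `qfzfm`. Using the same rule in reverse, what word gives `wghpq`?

s(18)→j(9) and t(19)→m(12) fit y≡3x+7 (mod 26); the inverse of 3 mod 26 is 9. This is an affine cipher: with a=0,…,z=25, each position x becomes (3x+7) mod 26.
Decoding wghpq: w(22)→9·(22−7)≡5=f; g(6)→9·(6−7)≡17=r; h(7)→9·(7−7)≡0=a; p(15)→9·(15−7)≡20=u; q(16)→9·(16−7)≡3=d (all mod 26).

fraud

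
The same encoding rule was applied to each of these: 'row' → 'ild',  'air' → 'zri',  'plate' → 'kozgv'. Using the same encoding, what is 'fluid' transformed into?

Each pair mirrors across the alphabet (r↔i, o↔l, w↔d): positions sum to 25. Each letter is replaced by its mirror in the alphabet: a↔z, b↔y, c↔x, and so on (the Atbash cipher).
On fluid: f↔u, l↔o, u↔f, i↔r, d↔w.

uofrw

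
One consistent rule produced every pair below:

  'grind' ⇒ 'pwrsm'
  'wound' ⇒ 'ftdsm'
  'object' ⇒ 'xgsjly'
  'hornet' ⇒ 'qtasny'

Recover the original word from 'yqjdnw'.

player

Shifts by position in grind: pos 0: g→p (+9), pos 1: r→w (+5), pos 2: i→r (+9), pos 3: n→s (+5) — repeating every 2. The shifts repeat in a cycle of length 2: positions 0,1,… shift by +9, +5, then the pattern repeats.
Reversing it on yqjdnw: y−9=p, q−5=l, j−9=a, d−5=y, n−9=e, w−5=r.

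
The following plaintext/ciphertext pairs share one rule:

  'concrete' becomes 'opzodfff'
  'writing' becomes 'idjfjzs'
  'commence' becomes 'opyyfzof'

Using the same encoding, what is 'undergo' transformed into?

vzpfdsp

The shift depends on letter class: consonant c→o is +12, but vowel o→p is +1. The rule splits by letter class: vowels +1, consonants +12.
Applying it to undergo: u(vowel)+1=v, n(cons)+12=z, d(cons)+12=p, e(vowel)+1=f, r(cons)+12=d, g(cons)+12=s, o(vowel)+1=p.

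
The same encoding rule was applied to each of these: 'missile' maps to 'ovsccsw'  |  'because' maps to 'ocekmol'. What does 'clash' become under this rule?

rckvm

The output letters match the input read backwards, each shifted +10: missile reversed is elissim. The word is reversed, then every letter is shifted forward by 10.
Applying it to clash: reverse → hsalc; then shift: h+10=r, s+10=c, a+10=k, l+10=v, c+10=m.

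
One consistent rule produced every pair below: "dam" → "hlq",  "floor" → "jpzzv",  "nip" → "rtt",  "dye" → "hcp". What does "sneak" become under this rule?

wrplo

The shift depends on letter class: consonant d→h is +4, but vowel a→l is +11. The rule splits by letter class: vowels +11, consonants +4.
For sneak: s(cons)+4=w, n(cons)+4=r, e(vowel)+11=p, a(vowel)+11=l, k(cons)+4=o.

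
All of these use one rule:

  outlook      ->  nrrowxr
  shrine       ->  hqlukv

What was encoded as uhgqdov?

The output letters match the input read backwards, each shifted +3: outlook reversed is kooltuo. The word is reversed, then every letter is shifted forward by 3.
Decoding uhgqdov: shift back: u−3=r, h−3=e, g−3=d, q−3=n, d−3=a, o−3=l, v−3=s → rednals; then reverse → slander.

slander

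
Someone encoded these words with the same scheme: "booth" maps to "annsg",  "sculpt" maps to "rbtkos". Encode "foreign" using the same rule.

enqdhfm

Every letter moves 25 places later in the alphabet, wrapping around z→a.
For foreign: f+25=e, o+25=n, r+25=q, e+25=d, i+25=h, g+25=f, n+25=m.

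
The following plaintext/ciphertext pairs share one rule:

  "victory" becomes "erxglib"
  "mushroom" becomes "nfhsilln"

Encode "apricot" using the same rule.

Letters are reflected about the middle of the alphabet (position → 25−position): Atbash.
For apricot: a↔z, p↔k, r↔i, i↔r, c↔x, o↔l, t↔g.

zkirxlg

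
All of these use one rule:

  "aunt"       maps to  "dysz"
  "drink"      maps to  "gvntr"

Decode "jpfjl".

glade

The shift increases by 1 at each position, starting from +3: 3, 4, 5, ….
Undoing it on jpfjl: j−3=g, p−4=l, f−5=a, j−6=d, l−7=e.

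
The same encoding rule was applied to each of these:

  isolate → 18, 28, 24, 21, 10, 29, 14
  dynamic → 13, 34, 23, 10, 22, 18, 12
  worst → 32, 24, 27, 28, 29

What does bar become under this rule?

i is letter #9 and maps to 18: an offset of 9. Each letter is replaced by its alphabet position (a=1..z=26) + 9.
Applying it to bar: b=2→11, a=1→10, r=18→27.

11, 10, 27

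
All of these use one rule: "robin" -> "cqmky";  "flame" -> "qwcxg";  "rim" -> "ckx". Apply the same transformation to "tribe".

The shift depends on letter class: consonant r→c is +11, but vowel o→q is +2. The rule splits by letter class: vowels +2, consonants +11.
For tribe: t(cons)+11=e, r(cons)+11=c, i(vowel)+2=k, b(cons)+11=m, e(vowel)+2=g.

eckmg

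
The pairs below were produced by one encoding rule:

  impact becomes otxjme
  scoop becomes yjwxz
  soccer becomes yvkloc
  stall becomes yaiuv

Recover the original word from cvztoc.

In impact: i→o is +6, m→t is +7, p→x is +8, a→j is +9 — the shift increases by 1 each position. Each letter shifts forward by (position + 6), i.e. 6, 7, 8, … — the shift grows by one for each successive letter.
Reversing it on cvztoc: c−6=w, v−7=o, z−8=r, t−9=k, o−10=e, c−11=r.

worker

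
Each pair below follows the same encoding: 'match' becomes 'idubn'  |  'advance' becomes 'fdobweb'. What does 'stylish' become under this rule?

itjmzut

The output letters match the input read backwards, each shifted +1: match reversed is hctam. Two steps: reverse the string, then apply a Caesar shift of +1.
For stylish: reverse → hsilyts; then shift: h+1=i, s+1=t, i+1=j, l+1=m, y+1=z, t+1=u, s+1=t.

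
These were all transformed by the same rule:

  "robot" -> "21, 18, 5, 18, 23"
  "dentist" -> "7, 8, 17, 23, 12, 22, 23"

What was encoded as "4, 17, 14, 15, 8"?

The number is (letter's place in the alphabet, a=1) + 3.
Undoing it on 4, 17, 14, 15, 8: 4→(4−3)÷1=1=a, 17→(17−3)÷1=14=n, 14→(14−3)÷1=11=k, 15→(15−3)÷1=12=l, 8→(8−3)÷1=5=e.

ankle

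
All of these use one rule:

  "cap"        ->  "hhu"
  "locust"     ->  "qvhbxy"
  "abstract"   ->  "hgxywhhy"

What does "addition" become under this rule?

hiipypvs

The shift depends on letter class: consonant c→h is +5, but vowel a→h is +7. The rule splits by letter class: vowels +7, consonants +5.
Applying it to addition: a(vowel)+7=h, d(cons)+5=i, d(cons)+5=i, i(vowel)+7=p, t(cons)+5=y, i(vowel)+7=p, o(vowel)+7=v, n(cons)+5=s.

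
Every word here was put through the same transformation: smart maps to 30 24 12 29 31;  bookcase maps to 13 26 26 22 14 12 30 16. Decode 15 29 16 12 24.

The number is (letter's place in the alphabet, a=1) + 11.
Reversing it on 15 29 16 12 24: 15→(15−11)÷1=4=d, 29→(29−11)÷1=18=r, 16→(16−11)÷1=5=e, 12→(12−11)÷1=1=a, 24→(24−11)÷1=13=m.

dream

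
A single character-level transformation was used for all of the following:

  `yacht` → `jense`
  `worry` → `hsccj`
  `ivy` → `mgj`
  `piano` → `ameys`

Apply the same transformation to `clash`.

Vowels shift forward by 4 and consonants shift forward by 11.
For clash: c(cons)+11=n, l(cons)+11=w, a(vowel)+4=e, s(cons)+11=d, h(cons)+11=s.

nweds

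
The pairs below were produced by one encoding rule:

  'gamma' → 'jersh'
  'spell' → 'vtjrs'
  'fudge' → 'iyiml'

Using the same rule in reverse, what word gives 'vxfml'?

stage

In gamma: g→j is +3, a→e is +4, m→r is +5, m→s is +6 — the shift increases by 1 each position. The shift increases by 1 at each position, starting from +3: 3, 4, 5, ….
Reversing it on vxfml: v−3=s, x−4=t, f−5=a, m−6=g, l−7=e.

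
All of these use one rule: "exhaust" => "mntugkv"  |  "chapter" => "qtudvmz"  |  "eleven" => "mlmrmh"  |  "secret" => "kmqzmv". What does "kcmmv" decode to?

sweet

This is an affine cipher: with a=0,…,z=25, each position x becomes (11x+20) mod 26.
Undoing it on kcmmv: k(10)→19·(10−20)≡18=s; c(2)→19·(2−20)≡22=w; m(12)→19·(12−20)≡4=e; m(12)→19·(12−20)≡4=e; v(21)→19·(21−20)≡19=t (all mod 26).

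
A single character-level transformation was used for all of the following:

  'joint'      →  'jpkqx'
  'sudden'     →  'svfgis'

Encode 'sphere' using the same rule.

Each letter shifts forward by its position index (0, 1, 2, …) — the shift grows by one for each successive letter.
For sphere: s+0=s, p+1=q, h+2=j, e+3=h, r+4=v, e+5=j.

sqjhvj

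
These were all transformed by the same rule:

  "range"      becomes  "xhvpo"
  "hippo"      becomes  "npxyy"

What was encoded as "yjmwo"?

Letter i (0-indexed) is shifted by i+6, so successive shifts are 6, 7, 8, ….
Decoding yjmwo: y−6=s, j−7=c, m−8=e, w−9=n, o−10=e.

scene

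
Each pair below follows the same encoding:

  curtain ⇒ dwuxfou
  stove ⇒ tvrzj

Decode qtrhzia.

product

In curtain: c→d is +1, u→w is +2, r→u is +3, t→x is +4 — the shift increases by 1 each position. The shift increases by 1 at each position, starting from +1: 1, 2, 3, ….
Undoing it on qtrhzia: q−1=p, t−2=r, r−3=o, h−4=d, z−5=u, i−6=c, a−7=t.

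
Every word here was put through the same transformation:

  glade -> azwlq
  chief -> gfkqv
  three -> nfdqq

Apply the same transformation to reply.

Treating letters as 0–25, the rule is x ↦ 5x + 22 (mod 26).
Applying it to reply: r(17)→5·17+22≡3=d; e(4)→5·4+22≡16=q; p(15)→5·15+22≡19=t; l(11)→5·11+22≡25=z; y(24)→5·24+22≡12=m (all mod 26).

dqtzm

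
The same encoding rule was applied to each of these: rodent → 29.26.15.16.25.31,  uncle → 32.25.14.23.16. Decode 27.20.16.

r is letter #18 and maps to 29: an offset of 11. Letters become their 1-based position plus 11 (so a→12, b→13, …).
Reversing it on 27.20.16: 27→(27−11)÷1=16=p, 20→(20−11)÷1=9=i, 16→(16−11)÷1=5=e.

pie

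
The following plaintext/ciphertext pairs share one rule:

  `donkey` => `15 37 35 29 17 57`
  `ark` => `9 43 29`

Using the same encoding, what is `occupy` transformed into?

The formula is n = 2×(alphabet index, a=1) + 7.
On occupy: o=15→37, c=3→13, c=3→13, u=21→49, p=16→39, y=25→57.

37 13 13 49 39 57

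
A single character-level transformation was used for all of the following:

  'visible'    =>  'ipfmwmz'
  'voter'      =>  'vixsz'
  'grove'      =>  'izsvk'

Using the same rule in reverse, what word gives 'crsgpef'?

balcony

The output letters match the input read backwards, each shifted +4: visible reversed is elbisiv. Read the word backwards and shift each letter +4.
Reversing it on crsgpef: shift back: c−4=y, r−4=n, s−4=o, g−4=c, p−4=l, e−4=a, f−4=b → ynoclab; then reverse → balcony.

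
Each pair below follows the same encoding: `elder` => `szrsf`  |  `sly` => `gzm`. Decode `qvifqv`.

church

Compare letters: e→s is +14, l→z is +14, d→r is +14 — a constant shift. It's a constant shift of +14 (ROT14).
Decoding qvifqv: q−14=c, v−14=h, i−14=u, f−14=r, q−14=c, v−14=h.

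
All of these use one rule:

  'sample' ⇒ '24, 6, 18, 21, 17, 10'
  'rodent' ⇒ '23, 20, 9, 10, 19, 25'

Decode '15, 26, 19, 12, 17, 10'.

s is letter #19 and maps to 24: an offset of 5. The number is (letter's place in the alphabet, a=1) + 5.
Reversing it on 15, 26, 19, 12, 17, 10: 15→(15−5)÷1=10=j, 26→(26−5)÷1=21=u, 19→(19−5)÷1=14=n, 12→(12−5)÷1=7=g, 17→(17−5)÷1=12=l, 10→(10−5)÷1=5=e.

jungle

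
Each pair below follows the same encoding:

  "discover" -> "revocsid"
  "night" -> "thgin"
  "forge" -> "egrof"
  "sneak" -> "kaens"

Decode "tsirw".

The output letters match the input read backwards: discover reversed is revocsid. The word is simply reversed.
Undoing it on tsirw: then reverse → wrist.

wrist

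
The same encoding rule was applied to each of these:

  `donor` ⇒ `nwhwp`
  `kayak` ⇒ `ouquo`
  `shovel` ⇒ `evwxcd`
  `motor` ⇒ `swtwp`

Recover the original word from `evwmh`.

d(3)→n(13) and o(14)→w(22) fit y≡15x+20 (mod 26); the inverse of 15 mod 26 is 7. Treating letters as 0–25, the rule is x ↦ 15x + 20 (mod 26).
Undoing it on evwmh: e(4)→7·(4−20)≡18=s; v(21)→7·(21−20)≡7=h; w(22)→7·(22−20)≡14=o; m(12)→7·(12−20)≡22=w; h(7)→7·(7−20)≡13=n (all mod 26).

shown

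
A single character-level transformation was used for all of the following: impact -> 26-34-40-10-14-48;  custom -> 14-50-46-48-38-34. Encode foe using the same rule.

20-38-18

i(#9)→26 and m(#13)→34: differences scale by 2, so n = 2·pos + 8. Each letter becomes 2×(its alphabet position, a=1..z=26) + 8.
For foe: f=6→20, o=15→38, e=5→18.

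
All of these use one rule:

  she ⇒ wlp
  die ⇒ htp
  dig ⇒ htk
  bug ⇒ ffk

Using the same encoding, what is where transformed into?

alpvp

The shift depends on letter class: consonant s→w is +4, but vowel e→p is +11. Two shifts are in play — +11 for a/e/i/o/u, +4 for every other letter.
For where: w(cons)+4=a, h(cons)+4=l, e(vowel)+11=p, r(cons)+4=v, e(vowel)+11=p.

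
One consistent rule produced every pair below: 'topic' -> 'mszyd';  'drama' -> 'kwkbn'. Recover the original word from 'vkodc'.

The output letters match the input read backwards, each shifted +10: topic reversed is cipot. The word is reversed, then every letter is shifted forward by 10.
Decoding vkodc: shift back: v−10=l, k−10=a, o−10=e, d−10=t, c−10=s → laets; then reverse → steal.

steal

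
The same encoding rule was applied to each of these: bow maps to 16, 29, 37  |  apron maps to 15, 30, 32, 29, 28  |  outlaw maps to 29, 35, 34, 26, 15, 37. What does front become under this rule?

b is letter #2 and maps to 16: an offset of 14. Letters become their 1-based position plus 14 (so a→15, b→16, …).
For front: f=6→20, r=18→32, o=15→29, n=14→28, t=20→34.

20, 32, 29, 28, 34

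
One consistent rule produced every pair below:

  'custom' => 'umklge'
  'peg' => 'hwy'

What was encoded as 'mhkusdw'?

Compare letters: c→u is +18, u→m is +18, s→k is +18 — a constant shift. Each letter is shifted forward by 18 in the alphabet (a Caesar shift of +18).
Decoding mhkusdw: m−18=u, h−18=p, k−18=s, u−18=c, s−18=a, d−18=l, w−18=e.

upscale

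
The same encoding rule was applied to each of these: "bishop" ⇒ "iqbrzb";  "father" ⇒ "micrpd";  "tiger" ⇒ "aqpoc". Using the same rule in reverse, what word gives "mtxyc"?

In bishop: b→i is +7, i→q is +8, s→b is +9, h→r is +10 — the shift increases by 1 each position. Letter i (0-indexed) is shifted by i+7, so successive shifts are 7, 8, 9, ….
Reversing it on mtxyc: m−7=f, t−8=l, x−9=o, y−10=o, c−11=r.

floor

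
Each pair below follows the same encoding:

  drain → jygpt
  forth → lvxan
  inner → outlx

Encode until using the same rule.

It's a Vigenère-style cipher with numeric key [6,7]: position i shifts by key[i mod 2].
On until: u+6=a, n+7=u, t+6=z, i+7=p, l+6=r.

auzpr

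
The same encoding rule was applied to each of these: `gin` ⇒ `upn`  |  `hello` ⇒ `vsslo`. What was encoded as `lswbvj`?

couple

The output letters match the input read backwards, each shifted +7: gin reversed is nig. The word is reversed, then every letter is shifted forward by 7.
Reversing it on lswbvj: shift back: l−7=e, s−7=l, w−7=p, b−7=u, v−7=o, j−7=c → elpuoc; then reverse → couple.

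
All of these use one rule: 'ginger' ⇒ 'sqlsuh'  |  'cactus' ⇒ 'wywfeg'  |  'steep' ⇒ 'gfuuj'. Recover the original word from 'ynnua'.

g(6)→s(18) and i(8)→q(16) fit y≡25x+24 (mod 26); the inverse of 25 mod 26 is 25. This is an affine cipher: with a=0,…,z=25, each position x becomes (25x+24) mod 26.
Undoing it on ynnua: y(24)→25·(24−24)≡0=a; n(13)→25·(13−24)≡11=l; n(13)→25·(13−24)≡11=l; u(20)→25·(20−24)≡4=e; a(0)→25·(0−24)≡24=y (all mod 26).

alley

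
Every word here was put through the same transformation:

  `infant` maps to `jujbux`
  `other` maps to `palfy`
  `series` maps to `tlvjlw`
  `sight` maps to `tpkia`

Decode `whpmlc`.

Shifts by position in infant: pos 0: i→j (+1), pos 1: n→u (+7), pos 2: f→j (+4), pos 3: a→b (+1), pos 4: n→u (+7), pos 5: t→x (+4) — repeating every 3. A repeating key of period 3 is used — shifts +1, +7, +4 over and over.
Reversing it on whpmlc: w−1=v, h−7=a, p−4=l, m−1=l, l−7=e, c−4=y.

valley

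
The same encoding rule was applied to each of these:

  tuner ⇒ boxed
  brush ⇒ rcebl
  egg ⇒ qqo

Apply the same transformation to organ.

xkqby

The word is reversed, then every letter is shifted forward by 10.
For organ: reverse → nagro; then shift: n+10=x, a+10=k, g+10=q, r+10=b, o+10=y.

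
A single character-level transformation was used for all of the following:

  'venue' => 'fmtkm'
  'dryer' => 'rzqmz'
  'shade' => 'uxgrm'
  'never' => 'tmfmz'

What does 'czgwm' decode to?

grace

v(21)→f(5) and e(4)→m(12) fit y≡21x+6 (mod 26); the inverse of 21 mod 26 is 5. Each letter's alphabet position (a=0..z=25) is mapped through 21·x+6 mod 26 — an affine cipher.
Reversing it on czgwm: c(2)→5·(2−6)≡6=g; z(25)→5·(25−6)≡17=r; g(6)→5·(6−6)≡0=a; w(22)→5·(22−6)≡2=c; m(12)→5·(12−6)≡4=e (all mod 26).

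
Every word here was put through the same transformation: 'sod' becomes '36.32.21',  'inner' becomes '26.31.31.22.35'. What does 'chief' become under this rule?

20.25.26.22.23

s is letter #19 and maps to 36: an offset of 17. The number is (letter's place in the alphabet, a=1) + 17.
Applying it to chief: c=3→20, h=8→25, i=9→26, e=5→22, f=6→23.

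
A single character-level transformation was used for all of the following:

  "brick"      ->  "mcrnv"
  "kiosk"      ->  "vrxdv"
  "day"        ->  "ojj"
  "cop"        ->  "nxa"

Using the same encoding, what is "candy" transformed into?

njyoj

Two shifts are in play — +9 for a/e/i/o/u, +11 for every other letter.
Applying it to candy: c(cons)+11=n, a(vowel)+9=j, n(cons)+11=y, d(cons)+11=o, y(cons)+11=j.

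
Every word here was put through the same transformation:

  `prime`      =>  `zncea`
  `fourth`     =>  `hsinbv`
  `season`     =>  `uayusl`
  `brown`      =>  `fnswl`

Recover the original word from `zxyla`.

plane

This is an affine cipher: with a=0,…,z=25, each position x becomes (7x+24) mod 26.
Reversing it on zxyla: z(25)→15·(25−24)≡15=p; x(23)→15·(23−24)≡11=l; y(24)→15·(24−24)≡0=a; l(11)→15·(11−24)≡13=n; a(0)→15·(0−24)≡4=e (all mod 26).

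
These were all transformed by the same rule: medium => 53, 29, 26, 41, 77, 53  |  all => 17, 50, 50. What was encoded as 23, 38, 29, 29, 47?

m(#13)→53 and e(#5)→29: differences scale by 3, so n = 3·pos + 14. With a=1..z=26, the number is 3·pos + 14.
Decoding 23, 38, 29, 29, 47: 23→(23−14)÷3=3=c, 38→(38−14)÷3=8=h, 29→(29−14)÷3=5=e, 29→(29−14)÷3=5=e, 47→(47−14)÷3=11=k.

cheek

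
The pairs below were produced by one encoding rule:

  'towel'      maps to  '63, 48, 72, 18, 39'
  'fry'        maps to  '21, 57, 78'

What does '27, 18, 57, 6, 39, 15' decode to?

herald

t(#20)→63 and o(#15)→48: differences scale by 3, so n = 3·pos + 3. The formula is n = 3×(alphabet index, a=1) + 3.
Decoding 27, 18, 57, 6, 39, 15: 27→(27−3)÷3=8=h, 18→(18−3)÷3=5=e, 57→(57−3)÷3=18=r, 6→(6−3)÷3=1=a, 39→(39−3)÷3=12=l, 15→(15−3)÷3=4=d.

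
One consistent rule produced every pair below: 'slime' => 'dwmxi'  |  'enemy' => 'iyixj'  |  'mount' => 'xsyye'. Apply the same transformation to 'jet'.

The shift depends on letter class: consonant s→d is +11, but vowel i→m is +4. Vowels shift forward by 4 and consonants shift forward by 11.
For jet: j(cons)+11=u, e(vowel)+4=i, t(cons)+11=e.

uie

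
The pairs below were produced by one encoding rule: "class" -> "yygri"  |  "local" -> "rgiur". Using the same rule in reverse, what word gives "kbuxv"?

prove

The output letters match the input read backwards, each shifted +6: class reversed is ssalc. The word is reversed, then every letter is shifted forward by 6.
Decoding kbuxv: shift back: k−6=e, b−6=v, u−6=o, x−6=r, v−6=p → evorp; then reverse → prove.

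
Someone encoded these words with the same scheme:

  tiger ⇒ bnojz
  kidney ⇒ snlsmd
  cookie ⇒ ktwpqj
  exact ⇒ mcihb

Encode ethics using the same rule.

mypnkx

The shifts repeat in a cycle of length 2: positions 0,1,… shift by +8, +5, then the pattern repeats.
Applying it to ethics: e+8=m, t+5=y, h+8=p, i+5=n, c+8=k, s+5=x.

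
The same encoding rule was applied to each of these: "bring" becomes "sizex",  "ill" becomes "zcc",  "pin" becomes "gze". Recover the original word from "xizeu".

grind

Compare letters: b→s is +17, r→i is +17, i→z is +17 — a constant shift. It's a constant shift of +17 (ROT17).
Reversing it on xizeu: x−17=g, i−17=r, z−17=i, e−17=n, u−17=d.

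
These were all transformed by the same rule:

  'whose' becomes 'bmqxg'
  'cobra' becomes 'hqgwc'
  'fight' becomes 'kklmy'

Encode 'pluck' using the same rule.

uqwhp

The shift depends on letter class: consonant w→b is +5, but vowel o→q is +2. Two shifts are in play — +2 for a/e/i/o/u, +5 for every other letter.
On pluck: p(cons)+5=u, l(cons)+5=q, u(vowel)+2=w, c(cons)+5=h, k(cons)+5=p.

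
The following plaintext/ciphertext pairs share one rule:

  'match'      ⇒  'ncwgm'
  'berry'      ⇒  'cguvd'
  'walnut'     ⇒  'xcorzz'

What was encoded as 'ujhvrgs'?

thermal

In match: m→n is +1, a→c is +2, t→w is +3, c→g is +4 — the shift increases by 1 each position. Letter i (0-indexed) is shifted by i+1, so successive shifts are 1, 2, 3, ….
Undoing it on ujhvrgs: u−1=t, j−2=h, h−3=e, v−4=r, r−5=m, g−6=a, s−7=l.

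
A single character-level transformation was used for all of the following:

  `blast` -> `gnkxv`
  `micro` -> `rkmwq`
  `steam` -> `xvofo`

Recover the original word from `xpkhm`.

snack

Shifts by position in blast: pos 0: b→g (+5), pos 1: l→n (+2), pos 2: a→k (+10), pos 3: s→x (+5), pos 4: t→v (+2) — repeating every 3. The shifts repeat in a cycle of length 3: positions 0,1,… shift by +5, +2, +10, then the pattern repeats.
Reversing it on xpkhm: x−5=s, p−2=n, k−10=a, h−5=c, m−2=k.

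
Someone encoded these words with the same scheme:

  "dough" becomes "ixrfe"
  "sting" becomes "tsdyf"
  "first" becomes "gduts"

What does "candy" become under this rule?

d(3)→i(8) and o(14)→x(23) fit y≡25x+11 (mod 26); the inverse of 25 mod 26 is 25. This is an affine cipher: with a=0,…,z=25, each position x becomes (25x+11) mod 26.
For candy: c(2)→25·2+11≡9=j; a(0)→25·0+11≡11=l; n(13)→25·13+11≡24=y; d(3)→25·3+11≡8=i; y(24)→25·24+11≡13=n (all mod 26).

jlyin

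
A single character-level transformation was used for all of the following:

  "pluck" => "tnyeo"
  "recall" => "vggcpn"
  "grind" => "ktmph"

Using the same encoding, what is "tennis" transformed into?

A repeating key of period 2 is used — shifts +4, +2 over and over.
On tennis: t+4=x, e+2=g, n+4=r, n+2=p, i+4=m, s+2=u.

xgrpmu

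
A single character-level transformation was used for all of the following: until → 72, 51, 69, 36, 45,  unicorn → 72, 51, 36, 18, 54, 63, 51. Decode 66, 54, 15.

u(#21)→72 and n(#14)→51: differences scale by 3, so n = 3·pos + 9. The formula is n = 3×(alphabet index, a=1) + 9.
Decoding 66, 54, 15: 66→(66−9)÷3=19=s, 54→(54−9)÷3=15=o, 15→(15−9)÷3=2=b.

sob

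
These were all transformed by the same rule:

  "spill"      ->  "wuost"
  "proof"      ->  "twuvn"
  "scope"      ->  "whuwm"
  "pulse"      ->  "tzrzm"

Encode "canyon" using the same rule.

gftfww

In spill: s→w is +4, p→u is +5, i→o is +6, l→s is +7 — the shift increases by 1 each position. Each letter shifts forward by (position + 4), i.e. 4, 5, 6, … — the shift grows by one for each successive letter.
For canyon: c+4=g, a+5=f, n+6=t, y+7=f, o+8=w, n+9=w.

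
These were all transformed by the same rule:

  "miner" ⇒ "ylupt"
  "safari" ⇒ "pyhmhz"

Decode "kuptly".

remind

The word is reversed, then every letter is shifted forward by 7.
Reversing it on kuptly: shift back: k−7=d, u−7=n, p−7=i, t−7=m, l−7=e, y−7=r → dnimer; then reverse → remind.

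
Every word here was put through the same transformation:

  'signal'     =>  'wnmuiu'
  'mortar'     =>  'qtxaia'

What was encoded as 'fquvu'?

bloom

Letter i (0-indexed) is shifted by i+4, so successive shifts are 4, 5, 6, ….
Reversing it on fquvu: f−4=b, q−5=l, u−6=o, v−7=o, u−8=m.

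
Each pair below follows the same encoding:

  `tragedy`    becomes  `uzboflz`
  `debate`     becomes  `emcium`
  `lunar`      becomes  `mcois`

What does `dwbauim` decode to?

coastal

It's a Vigenère-style cipher with numeric key [1,8]: position i shifts by key[i mod 2].
Undoing it on dwbauim: d−1=c, w−8=o, b−1=a, a−8=s, u−1=t, i−8=a, m−1=l.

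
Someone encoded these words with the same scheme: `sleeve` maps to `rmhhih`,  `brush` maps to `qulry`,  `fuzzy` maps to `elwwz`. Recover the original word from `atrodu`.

pastor

Treating letters as 0–25, the rule is x ↦ 23x + 19 (mod 26).
Decoding atrodu: a(0)→17·(0−19)≡15=p; t(19)→17·(19−19)≡0=a; r(17)→17·(17−19)≡18=s; o(14)→17·(14−19)≡19=t; d(3)→17·(3−19)≡14=o; u(20)→17·(20−19)≡17=r (all mod 26).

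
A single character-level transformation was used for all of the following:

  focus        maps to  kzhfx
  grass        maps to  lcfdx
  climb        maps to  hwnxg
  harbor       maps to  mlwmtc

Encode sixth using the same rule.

xtcem

Shifts by position in focus: pos 0: f→k (+5), pos 1: o→z (+11), pos 2: c→h (+5), pos 3: u→f (+11) — repeating every 2. The shifts repeat in a cycle of length 2: positions 0,1,… shift by +5, +11, then the pattern repeats.
For sixth: s+5=x, i+11=t, x+5=c, t+11=e, h+5=m.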